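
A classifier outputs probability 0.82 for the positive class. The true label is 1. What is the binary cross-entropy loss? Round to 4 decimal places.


For y=1: Loss = -log(p)
= -log(0.82)
= -(-0.1985)
= 0.1985

0.1985


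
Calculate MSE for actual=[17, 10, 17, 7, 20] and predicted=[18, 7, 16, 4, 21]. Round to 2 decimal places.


Differences: [-1, 3, 1, 3, -1]
Squared errors: [1, 9, 1, 9, 1]
Sum of squared errors = 21
MSE = 21 / 5 = 4.20

4.20


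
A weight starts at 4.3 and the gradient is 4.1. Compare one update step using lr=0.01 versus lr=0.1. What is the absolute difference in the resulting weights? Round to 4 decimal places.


With lr=0.01: w_new = 4.3 - 0.01 * 4.1 = 4.259
With lr=0.1: w_new = 4.3 - 0.1 * 4.1 = 3.89
Absolute difference = |4.259 - 3.89|
= 0.3690

0.3690


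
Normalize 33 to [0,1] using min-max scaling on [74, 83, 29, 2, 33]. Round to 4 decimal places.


Min = 2, Max = 83
Range = 83 - 2 = 81
Scaled = (x - min) / (max - min)
= (33 - 2) / 81
= 31 / 81
= 0.3827

0.3827


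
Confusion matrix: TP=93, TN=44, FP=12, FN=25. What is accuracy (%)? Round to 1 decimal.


Accuracy = (TP + TN) / (TP + TN + FP + FN) * 100
= (93 + 44) / (93 + 44 + 12 + 25)
= 137 / 174
= 0.7874
= 78.7%

78.7


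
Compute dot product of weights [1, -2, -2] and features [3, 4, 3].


Element-wise products:
1 * 3 = 3
-2 * 4 = -8
-2 * 3 = -6
Sum = 3 + -8 + -6
= -11

-11


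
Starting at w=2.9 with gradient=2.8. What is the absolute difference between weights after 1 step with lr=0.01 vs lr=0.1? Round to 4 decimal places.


With lr=0.01: w_new = 2.9 - 0.01 * 2.8 = 2.872
With lr=0.1: w_new = 2.9 - 0.1 * 2.8 = 2.62
Absolute difference = |2.872 - 2.62|
= 0.2520

0.2520


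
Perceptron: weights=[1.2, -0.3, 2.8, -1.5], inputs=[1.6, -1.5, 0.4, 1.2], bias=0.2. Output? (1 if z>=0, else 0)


z = w . x + b
= 1.2*1.6 + -0.3*-1.5 + 2.8*0.4 + -1.5*1.2 + 0.2
= 1.92 + 0.45 + 1.12 + -1.8 + 0.2
= 1.69 + 0.2
= 1.89
Since z = 1.89 >= 0, output = 1

1


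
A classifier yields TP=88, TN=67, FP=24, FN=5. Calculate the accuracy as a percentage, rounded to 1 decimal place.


Accuracy = (TP + TN) / (TP + TN + FP + FN) * 100
= (88 + 67) / (88 + 67 + 24 + 5)
= 155 / 184
= 0.8424
= 84.2%

84.2


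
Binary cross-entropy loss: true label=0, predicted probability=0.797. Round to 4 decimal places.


For y=0: Loss = -log(1-p)
= -log(1 - 0.797)
= -log(0.203)
= -(-1.5945)
= 1.5945

1.5945


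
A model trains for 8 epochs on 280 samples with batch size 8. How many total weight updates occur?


Iterations per epoch = 280 / 8 = 35
Total updates = iterations_per_epoch * epochs
= 35 * 8
= 280

280


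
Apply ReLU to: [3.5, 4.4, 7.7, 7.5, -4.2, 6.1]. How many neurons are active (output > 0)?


ReLU(x) = max(0, x) for each element:
ReLU(3.5) = 3.5
ReLU(4.4) = 4.4
ReLU(7.7) = 7.7
ReLU(7.5) = 7.5
ReLU(-4.2) = 0
ReLU(6.1) = 6.1
Active neurons (>0): 5

5


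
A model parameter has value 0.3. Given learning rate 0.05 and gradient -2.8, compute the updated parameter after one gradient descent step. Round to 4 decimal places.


w_new = w_old - lr * gradient
= 0.3 - 0.05 * -2.8
= 0.3 - (-0.14)
= 0.4400

0.4400


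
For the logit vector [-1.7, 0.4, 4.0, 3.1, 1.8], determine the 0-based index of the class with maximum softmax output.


Softmax is a monotonic transformation, so it preserves the argmax.
We need to find the index of the maximum logit.
Index 0: -1.7
Index 1: 0.4
Index 2: 4.0
Index 3: 3.1
Index 4: 1.8
Maximum logit = 4.0 at index 2

2


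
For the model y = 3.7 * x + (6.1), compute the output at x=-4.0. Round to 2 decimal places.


y = 3.7 * -4.0 + (6.1)
= -14.8 + (6.1)
= -8.70

-8.70


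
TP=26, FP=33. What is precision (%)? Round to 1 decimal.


Precision = TP / (TP + FP) * 100
= 26 / (26 + 33)
= 26 / 59
= 0.4407
= 44.1%

44.1


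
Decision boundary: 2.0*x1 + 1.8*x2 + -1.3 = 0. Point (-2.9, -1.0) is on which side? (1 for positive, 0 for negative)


Compute 2.0 * -2.9 + 1.8 * -1.0 + -1.3
= -5.8 + -1.8 + -1.3
= -8.9
Since -8.9 < 0, the point is on the negative side.

0


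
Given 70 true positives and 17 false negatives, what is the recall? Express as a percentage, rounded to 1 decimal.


Recall = TP / (TP + FN) * 100
= 70 / (70 + 17)
= 70 / 87
= 0.8046
= 80.5%

80.5


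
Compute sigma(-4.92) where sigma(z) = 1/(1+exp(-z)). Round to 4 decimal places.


sigmoid(z) = 1 / (1 + exp(-z))
exp(-(-4.92)) = exp(4.92) = 137.0026
1 + 137.0026 = 138.0026
1 / 138.0026 = 0.0072

0.0072


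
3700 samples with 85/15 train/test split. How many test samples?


Train samples = 3700 * 85% = 3145
Test samples = 3700 - 3145
= 555

555


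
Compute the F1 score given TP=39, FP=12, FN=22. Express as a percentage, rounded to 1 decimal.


Precision = TP / (TP + FP) = 39 / 51 = 0.7647
Recall = TP / (TP + FN) = 39 / 61 = 0.6393
F1 = 2 * P * R / (P + R)
= 2 * 0.7647 * 0.6393 / (0.7647 + 0.6393)
= 0.9778 / 1.4041
= 0.6964
As percentage: 69.6%

69.6


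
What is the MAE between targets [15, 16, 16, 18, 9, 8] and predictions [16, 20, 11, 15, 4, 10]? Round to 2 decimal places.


Absolute errors: [1, 4, 5, 3, 5, 2]
Sum of absolute errors = 20
MAE = 20 / 6 = 3.33

3.33


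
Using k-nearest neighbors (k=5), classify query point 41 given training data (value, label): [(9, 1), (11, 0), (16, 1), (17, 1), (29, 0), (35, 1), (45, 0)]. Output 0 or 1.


Distances from query 41:
Point 45 (class 0): distance = 4
Point 35 (class 1): distance = 6
Point 29 (class 0): distance = 12
Point 17 (class 1): distance = 24
Point 16 (class 1): distance = 25
K=5 nearest neighbors: classes = [0, 1, 0, 1, 1]
Votes for class 1: 3 / 5
Majority vote => class 1

1


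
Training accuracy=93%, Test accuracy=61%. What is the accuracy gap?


Gap = train_accuracy - test_accuracy
= 93 - 61
= 32%
This large gap strongly indicates overfitting.

32


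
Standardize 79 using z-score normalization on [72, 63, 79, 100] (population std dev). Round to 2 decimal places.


Mean = (72 + 63 + 79 + 100) / 4 = 78.5
Variance = sum((x_i - mean)^2) / n = 186.25
Std = sqrt(186.25) = 13.6473
Z = (x - mean) / std
= (79 - 78.5) / 13.6473
= 0.5 / 13.6473
= 0.04

0.04


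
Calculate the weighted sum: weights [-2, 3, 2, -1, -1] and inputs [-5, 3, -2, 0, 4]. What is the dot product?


Element-wise products:
-2 * -5 = 10
3 * 3 = 9
2 * -2 = -4
-1 * 0 = 0
-1 * 4 = -4
Sum = 10 + 9 + -4 + 0 + -4
= 11

11


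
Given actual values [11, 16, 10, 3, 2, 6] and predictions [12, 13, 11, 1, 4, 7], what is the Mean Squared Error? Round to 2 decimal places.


Differences: [-1, 3, -1, 2, -2, -1]
Squared errors: [1, 9, 1, 4, 4, 1]
Sum of squared errors = 20
MSE = 20 / 6 = 3.33

3.33


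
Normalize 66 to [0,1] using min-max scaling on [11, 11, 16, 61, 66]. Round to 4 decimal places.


Min = 11, Max = 66
Range = 66 - 11 = 55
Scaled = (x - min) / (max - min)
= (66 - 11) / 55
= 55 / 55
= 1.0000

1.0000


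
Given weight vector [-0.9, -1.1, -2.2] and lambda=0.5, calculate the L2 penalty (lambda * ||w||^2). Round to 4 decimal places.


Squaring each weight:
(-0.9)^2 = 0.81
(-1.1)^2 = 1.21
(-2.2)^2 = 4.84
Sum of squares = 6.86
Penalty = 0.5 * 6.86 = 3.4300

3.4300


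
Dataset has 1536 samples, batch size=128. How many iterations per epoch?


Iterations per epoch = dataset_size / batch_size
= 1536 / 128
= 12

12


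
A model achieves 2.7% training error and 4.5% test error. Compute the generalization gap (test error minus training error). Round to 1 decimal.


Generalization gap = test_error - train_error
= 4.5 - 2.7
= 1.8%
A small gap suggests good generalization.

1.8


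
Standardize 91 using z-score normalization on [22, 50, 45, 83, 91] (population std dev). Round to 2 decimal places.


Mean = (22 + 50 + 45 + 83 + 91) / 5 = 58.2
Variance = sum((x_i - mean)^2) / n = 648.56
Std = sqrt(648.56) = 25.4668
Z = (x - mean) / std
= (91 - 58.2) / 25.4668
= 32.8 / 25.4668
= 1.29

1.29


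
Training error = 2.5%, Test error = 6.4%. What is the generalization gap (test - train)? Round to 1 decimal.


Generalization gap = test_error - train_error
= 6.4 - 2.5
= 3.9%
A moderate gap.

3.9


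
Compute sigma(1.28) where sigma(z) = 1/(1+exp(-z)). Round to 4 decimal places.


sigmoid(z) = 1 / (1 + exp(-z))
exp(-(1.28)) = exp(-1.28) = 0.278
1 + 0.278 = 1.278
1 / 1.278 = 0.7824

0.7824


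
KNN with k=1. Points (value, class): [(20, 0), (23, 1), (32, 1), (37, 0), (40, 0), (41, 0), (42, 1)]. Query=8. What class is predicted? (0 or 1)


Distances from query 8:
Point 20 (class 0): distance = 12
K=1 nearest neighbors: classes = [0]
Votes for class 1: 0 / 1
Majority vote => class 0

0


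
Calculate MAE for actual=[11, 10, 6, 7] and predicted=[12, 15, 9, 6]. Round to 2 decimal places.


Absolute errors: [1, 5, 3, 1]
Sum of absolute errors = 10
MAE = 10 / 4 = 2.50

2.50


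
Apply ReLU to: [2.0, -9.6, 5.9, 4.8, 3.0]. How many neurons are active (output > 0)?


ReLU(x) = max(0, x) for each element:
ReLU(2.0) = 2.0
ReLU(-9.6) = 0
ReLU(5.9) = 5.9
ReLU(4.8) = 4.8
ReLU(3.0) = 3.0
Active neurons (>0): 4

4


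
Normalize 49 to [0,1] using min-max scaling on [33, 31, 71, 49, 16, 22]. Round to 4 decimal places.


Min = 16, Max = 71
Range = 71 - 16 = 55
Scaled = (x - min) / (max - min)
= (49 - 16) / 55
= 33 / 55
= 0.6000

0.6000


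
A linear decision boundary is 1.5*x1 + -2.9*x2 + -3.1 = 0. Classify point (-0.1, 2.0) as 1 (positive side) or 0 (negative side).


Compute 1.5 * -0.1 + -2.9 * 2.0 + -3.1
= -0.15 + -5.8 + -3.1
= -9.05
Since -9.05 < 0, the point is on the negative side.

0


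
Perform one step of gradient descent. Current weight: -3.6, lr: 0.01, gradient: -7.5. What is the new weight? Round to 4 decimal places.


w_new = w_old - lr * gradient
= -3.6 - 0.01 * -7.5
= -3.6 - (-0.075)
= -3.5250

-3.5250


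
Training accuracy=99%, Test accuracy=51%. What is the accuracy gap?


Gap = train_accuracy - test_accuracy
= 99 - 51
= 48%
This large gap strongly indicates overfitting.

48


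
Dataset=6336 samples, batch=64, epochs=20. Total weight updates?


Iterations per epoch = 6336 / 64 = 99
Total updates = iterations_per_epoch * epochs
= 99 * 20
= 1980

1980


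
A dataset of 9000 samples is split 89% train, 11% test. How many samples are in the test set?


Train samples = 9000 * 89% = 8010
Test samples = 9000 - 8010
= 990

990


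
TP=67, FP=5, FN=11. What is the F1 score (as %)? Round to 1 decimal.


Precision = TP / (TP + FP) = 67 / 72 = 0.9306
Recall = TP / (TP + FN) = 67 / 78 = 0.859
F1 = 2 * P * R / (P + R)
= 2 * 0.9306 * 0.859 / (0.9306 + 0.859)
= 1.5986 / 1.7895
= 0.8933
As percentage: 89.3%

89.3


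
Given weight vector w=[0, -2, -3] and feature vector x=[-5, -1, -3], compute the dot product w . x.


Element-wise products:
0 * -5 = 0
-2 * -1 = 2
-3 * -3 = 9
Sum = 0 + 2 + 9
= 11

11


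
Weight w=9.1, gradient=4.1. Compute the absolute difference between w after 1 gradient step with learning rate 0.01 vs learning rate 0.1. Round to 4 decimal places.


With lr=0.01: w_new = 9.1 - 0.01 * 4.1 = 9.059
With lr=0.1: w_new = 9.1 - 0.1 * 4.1 = 8.69
Absolute difference = |9.059 - 8.69|
= 0.3690

0.3690


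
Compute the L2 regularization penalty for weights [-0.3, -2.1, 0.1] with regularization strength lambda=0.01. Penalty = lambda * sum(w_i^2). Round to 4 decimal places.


Squaring each weight:
(-0.3)^2 = 0.09
(-2.1)^2 = 4.41
0.1^2 = 0.01
Sum of squares = 4.51
Penalty = 0.01 * 4.51 = 0.0451

0.0451


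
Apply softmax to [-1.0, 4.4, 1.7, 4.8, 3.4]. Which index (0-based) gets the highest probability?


Softmax is a monotonic transformation, so it preserves the argmax.
We need to find the index of the maximum logit.
Index 0: -1.0
Index 1: 4.4
Index 2: 1.7
Index 3: 4.8
Index 4: 3.4
Maximum logit = 4.8 at index 3

3


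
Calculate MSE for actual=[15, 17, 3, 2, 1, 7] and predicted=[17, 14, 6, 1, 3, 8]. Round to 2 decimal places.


Differences: [-2, 3, -3, 1, -2, -1]
Squared errors: [4, 9, 9, 1, 4, 1]
Sum of squared errors = 28
MSE = 28 / 6 = 4.67

4.67


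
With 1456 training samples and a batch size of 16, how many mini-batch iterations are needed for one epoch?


Iterations per epoch = dataset_size / batch_size
= 1456 / 16
= 91

91


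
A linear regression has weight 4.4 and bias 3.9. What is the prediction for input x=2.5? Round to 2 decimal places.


y = 4.4 * 2.5 + (3.9)
= 11.0 + (3.9)
= 14.90

14.90


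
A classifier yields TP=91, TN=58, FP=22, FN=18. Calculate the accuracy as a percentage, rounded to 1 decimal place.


Accuracy = (TP + TN) / (TP + TN + FP + FN) * 100
= (91 + 58) / (91 + 58 + 22 + 18)
= 149 / 189
= 0.7884
= 78.8%

78.8


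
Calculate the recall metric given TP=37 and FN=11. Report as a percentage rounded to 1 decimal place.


Recall = TP / (TP + FN) * 100
= 37 / (37 + 11)
= 37 / 48
= 0.7708
= 77.1%

77.1


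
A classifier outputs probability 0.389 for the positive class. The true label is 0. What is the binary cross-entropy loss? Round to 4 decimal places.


For y=0: Loss = -log(1-p)
= -log(1 - 0.389)
= -log(0.611)
= -(-0.4927)
= 0.4927

0.4927


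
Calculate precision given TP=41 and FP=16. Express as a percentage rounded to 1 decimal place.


Precision = TP / (TP + FP) * 100
= 41 / (41 + 16)
= 41 / 57
= 0.7193
= 71.9%

71.9


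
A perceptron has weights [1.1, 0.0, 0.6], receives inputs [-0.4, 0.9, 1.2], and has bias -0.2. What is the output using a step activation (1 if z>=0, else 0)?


z = w . x + b
= 1.1*-0.4 + 0.0*0.9 + 0.6*1.2 + -0.2
= -0.44 + 0.0 + 0.72 + -0.2
= 0.28 + -0.2
= 0.08
Since z = 0.08 >= 0, output = 1

1


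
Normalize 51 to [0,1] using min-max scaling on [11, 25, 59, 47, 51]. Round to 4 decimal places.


Min = 11, Max = 59
Range = 59 - 11 = 48
Scaled = (x - min) / (max - min)
= (51 - 11) / 48
= 40 / 48
= 0.8333

0.8333


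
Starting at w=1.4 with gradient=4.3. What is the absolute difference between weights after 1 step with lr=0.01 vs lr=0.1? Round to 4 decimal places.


With lr=0.01: w_new = 1.4 - 0.01 * 4.3 = 1.357
With lr=0.1: w_new = 1.4 - 0.1 * 4.3 = 0.97
Absolute difference = |1.357 - 0.97|
= 0.3870

0.3870


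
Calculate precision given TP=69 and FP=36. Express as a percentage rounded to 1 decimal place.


Precision = TP / (TP + FP) * 100
= 69 / (69 + 36)
= 69 / 105
= 0.6571
= 65.7%

65.7


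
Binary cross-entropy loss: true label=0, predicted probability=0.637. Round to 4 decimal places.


For y=0: Loss = -log(1-p)
= -log(1 - 0.637)
= -log(0.363)
= -(-1.0134)
= 1.0134

1.0134


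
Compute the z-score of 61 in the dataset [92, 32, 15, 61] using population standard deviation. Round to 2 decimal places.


Mean = (92 + 32 + 15 + 61) / 4 = 50.0
Variance = sum((x_i - mean)^2) / n = 858.5
Std = sqrt(858.5) = 29.3002
Z = (x - mean) / std
= (61 - 50.0) / 29.3002
= 11.0 / 29.3002
= 0.38

0.38


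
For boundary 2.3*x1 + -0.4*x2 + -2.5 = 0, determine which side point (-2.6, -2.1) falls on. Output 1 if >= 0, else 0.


Compute 2.3 * -2.6 + -0.4 * -2.1 + -2.5
= -5.98 + 0.84 + -2.5
= -7.64
Since -7.64 < 0, the point is on the negative side.

0


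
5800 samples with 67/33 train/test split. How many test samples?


Train samples = 5800 * 67% = 3886
Test samples = 5800 - 3886
= 1914

1914


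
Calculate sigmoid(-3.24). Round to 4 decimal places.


sigmoid(z) = 1 / (1 + exp(-z))
exp(-(-3.24)) = exp(3.24) = 25.5337
1 + 25.5337 = 26.5337
1 / 26.5337 = 0.0377

0.0377


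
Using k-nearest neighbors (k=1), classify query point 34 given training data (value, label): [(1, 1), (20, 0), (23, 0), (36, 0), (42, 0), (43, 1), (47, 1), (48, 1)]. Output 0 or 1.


Distances from query 34:
Point 36 (class 0): distance = 2
K=1 nearest neighbors: classes = [0]
Votes for class 1: 0 / 1
Majority vote => class 0

0


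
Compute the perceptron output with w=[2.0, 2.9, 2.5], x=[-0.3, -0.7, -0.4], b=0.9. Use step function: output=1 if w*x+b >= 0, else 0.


z = w . x + b
= 2.0*-0.3 + 2.9*-0.7 + 2.5*-0.4 + 0.9
= -0.6 + -2.03 + -1.0 + 0.9
= -3.63 + 0.9
= -2.73
Since z = -2.73 < 0, output = 0

0


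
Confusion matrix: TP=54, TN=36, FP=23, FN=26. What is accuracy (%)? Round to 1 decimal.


Accuracy = (TP + TN) / (TP + TN + FP + FN) * 100
= (54 + 36) / (54 + 36 + 23 + 26)
= 90 / 139
= 0.6475
= 64.7%

64.7


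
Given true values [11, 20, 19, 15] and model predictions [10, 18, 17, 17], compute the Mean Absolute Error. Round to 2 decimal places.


Absolute errors: [1, 2, 2, 2]
Sum of absolute errors = 7
MAE = 7 / 4 = 1.75

1.75


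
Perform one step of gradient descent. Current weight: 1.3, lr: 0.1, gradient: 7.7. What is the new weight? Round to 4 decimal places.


w_new = w_old - lr * gradient
= 1.3 - 0.1 * 7.7
= 1.3 - (0.77)
= 0.5300

0.5300


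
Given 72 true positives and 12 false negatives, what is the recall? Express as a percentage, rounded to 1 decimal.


Recall = TP / (TP + FN) * 100
= 72 / (72 + 12)
= 72 / 84
= 0.8571
= 85.7%

85.7


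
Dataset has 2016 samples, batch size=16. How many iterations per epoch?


Iterations per epoch = dataset_size / batch_size
= 2016 / 16
= 126

126


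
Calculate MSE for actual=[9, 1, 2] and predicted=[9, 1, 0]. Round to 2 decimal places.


Differences: [0, 0, 2]
Squared errors: [0, 0, 4]
Sum of squared errors = 4
MSE = 4 / 3 = 1.33

1.33


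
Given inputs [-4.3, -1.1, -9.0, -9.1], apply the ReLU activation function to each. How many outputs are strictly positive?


ReLU(x) = max(0, x) for each element:
ReLU(-4.3) = 0
ReLU(-1.1) = 0
ReLU(-9.0) = 0
ReLU(-9.1) = 0
Active neurons (>0): 0

0


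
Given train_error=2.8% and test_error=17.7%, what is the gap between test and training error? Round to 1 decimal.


Generalization gap = test_error - train_error
= 17.7 - 2.8
= 14.9%
A large gap suggests overfitting.

14.9


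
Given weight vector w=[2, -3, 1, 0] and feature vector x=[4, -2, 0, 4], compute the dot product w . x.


Element-wise products:
2 * 4 = 8
-3 * -2 = 6
1 * 0 = 0
0 * 4 = 0
Sum = 8 + 6 + 0 + 0
= 14

14


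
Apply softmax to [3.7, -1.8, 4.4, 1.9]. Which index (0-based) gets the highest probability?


Softmax is a monotonic transformation, so it preserves the argmax.
We need to find the index of the maximum logit.
Index 0: 3.7
Index 1: -1.8
Index 2: 4.4
Index 3: 1.9
Maximum logit = 4.4 at index 2

2


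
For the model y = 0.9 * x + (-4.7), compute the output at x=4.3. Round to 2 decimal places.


y = 0.9 * 4.3 + (-4.7)
= 3.87 + (-4.7)
= -0.83

-0.83


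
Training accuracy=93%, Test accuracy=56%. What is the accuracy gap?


Gap = train_accuracy - test_accuracy
= 93 - 56
= 37%
This large gap strongly indicates overfitting.

37


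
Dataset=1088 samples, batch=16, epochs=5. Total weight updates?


Iterations per epoch = 1088 / 16 = 68
Total updates = iterations_per_epoch * epochs
= 68 * 5
= 340

340


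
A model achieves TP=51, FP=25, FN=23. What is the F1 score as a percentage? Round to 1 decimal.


Precision = TP / (TP + FP) = 51 / 76 = 0.6711
Recall = TP / (TP + FN) = 51 / 74 = 0.6892
F1 = 2 * P * R / (P + R)
= 2 * 0.6711 * 0.6892 / (0.6711 + 0.6892)
= 0.925 / 1.3602
= 0.68
As percentage: 68.0%

68.0


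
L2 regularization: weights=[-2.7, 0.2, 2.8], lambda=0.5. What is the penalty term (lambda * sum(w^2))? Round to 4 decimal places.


Squaring each weight:
(-2.7)^2 = 7.29
0.2^2 = 0.04
2.8^2 = 7.84
Sum of squares = 15.17
Penalty = 0.5 * 15.17 = 7.5850

7.5850


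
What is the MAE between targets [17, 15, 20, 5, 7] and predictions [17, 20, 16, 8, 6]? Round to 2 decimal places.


Absolute errors: [0, 5, 4, 3, 1]
Sum of absolute errors = 13
MAE = 13 / 5 = 2.60

2.60


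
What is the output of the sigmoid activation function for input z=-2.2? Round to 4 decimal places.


sigmoid(z) = 1 / (1 + exp(-z))
exp(-(-2.2)) = exp(2.2) = 9.025
1 + 9.025 = 10.025
1 / 10.025 = 0.0998

0.0998


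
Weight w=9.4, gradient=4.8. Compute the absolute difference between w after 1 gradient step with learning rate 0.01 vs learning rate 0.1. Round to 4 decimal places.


With lr=0.01: w_new = 9.4 - 0.01 * 4.8 = 9.352
With lr=0.1: w_new = 9.4 - 0.1 * 4.8 = 8.92
Absolute difference = |9.352 - 8.92|
= 0.4320

0.4320


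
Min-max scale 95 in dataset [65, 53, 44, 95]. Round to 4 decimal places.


Min = 44, Max = 95
Range = 95 - 44 = 51
Scaled = (x - min) / (max - min)
= (95 - 44) / 51
= 51 / 51
= 1.0000

1.0000


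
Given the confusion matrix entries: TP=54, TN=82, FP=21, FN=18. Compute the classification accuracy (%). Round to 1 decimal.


Accuracy = (TP + TN) / (TP + TN + FP + FN) * 100
= (54 + 82) / (54 + 82 + 21 + 18)
= 136 / 175
= 0.7771
= 77.7%

77.7


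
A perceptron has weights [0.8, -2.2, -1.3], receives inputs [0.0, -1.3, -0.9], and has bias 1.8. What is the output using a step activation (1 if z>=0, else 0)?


z = w . x + b
= 0.8*0.0 + -2.2*-1.3 + -1.3*-0.9 + 1.8
= 0.0 + 2.86 + 1.17 + 1.8
= 4.03 + 1.8
= 5.83
Since z = 5.83 >= 0, output = 1

1


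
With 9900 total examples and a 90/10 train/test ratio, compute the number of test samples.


Train samples = 9900 * 90% = 8910
Test samples = 9900 - 8910
= 990

990


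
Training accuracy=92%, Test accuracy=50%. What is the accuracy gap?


Gap = train_accuracy - test_accuracy
= 92 - 50
= 42%
This large gap strongly indicates overfitting.

42


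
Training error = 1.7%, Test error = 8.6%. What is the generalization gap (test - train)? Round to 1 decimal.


Generalization gap = test_error - train_error
= 8.6 - 1.7
= 6.9%
A moderate gap.

6.9


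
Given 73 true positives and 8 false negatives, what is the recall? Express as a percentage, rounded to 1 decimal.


Recall = TP / (TP + FN) * 100
= 73 / (73 + 8)
= 73 / 81
= 0.9012
= 90.1%

90.1


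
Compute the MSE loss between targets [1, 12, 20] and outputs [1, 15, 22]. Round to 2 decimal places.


Differences: [0, -3, -2]
Squared errors: [0, 9, 4]
Sum of squared errors = 13
MSE = 13 / 3 = 4.33

4.33


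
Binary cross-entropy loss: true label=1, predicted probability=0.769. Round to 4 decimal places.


For y=1: Loss = -log(p)
= -log(0.769)
= -(-0.2627)
= 0.2627

0.2627


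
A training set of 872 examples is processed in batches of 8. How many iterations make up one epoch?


Iterations per epoch = dataset_size / batch_size
= 872 / 8
= 109

109


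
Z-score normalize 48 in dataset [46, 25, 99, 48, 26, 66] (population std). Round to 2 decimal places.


Mean = (46 + 25 + 99 + 48 + 26 + 66) / 6 = 51.6667
Variance = sum((x_i - mean)^2) / n = 643.5556
Std = sqrt(643.5556) = 25.3684
Z = (x - mean) / std
= (48 - 51.6667) / 25.3684
= -3.6667 / 25.3684
= -0.14

-0.14


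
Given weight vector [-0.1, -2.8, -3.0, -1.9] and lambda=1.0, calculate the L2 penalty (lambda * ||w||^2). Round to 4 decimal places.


Squaring each weight:
(-0.1)^2 = 0.01
(-2.8)^2 = 7.84
(-3.0)^2 = 9.0
(-1.9)^2 = 3.61
Sum of squares = 20.46
Penalty = 1.0 * 20.46 = 20.4600

20.4600


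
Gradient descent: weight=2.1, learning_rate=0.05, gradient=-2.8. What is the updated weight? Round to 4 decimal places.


w_new = w_old - lr * gradient
= 2.1 - 0.05 * -2.8
= 2.1 - (-0.14)
= 2.2400

2.2400


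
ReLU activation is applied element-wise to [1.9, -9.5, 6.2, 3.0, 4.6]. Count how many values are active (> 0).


ReLU(x) = max(0, x) for each element:
ReLU(1.9) = 1.9
ReLU(-9.5) = 0
ReLU(6.2) = 6.2
ReLU(3.0) = 3.0
ReLU(4.6) = 4.6
Active neurons (>0): 4

4


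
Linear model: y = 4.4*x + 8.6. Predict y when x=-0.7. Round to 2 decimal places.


y = 4.4 * -0.7 + (8.6)
= -3.08 + (8.6)
= 5.52

5.52


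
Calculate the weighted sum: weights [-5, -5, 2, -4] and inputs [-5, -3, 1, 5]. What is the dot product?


Element-wise products:
-5 * -5 = 25
-5 * -3 = 15
2 * 1 = 2
-4 * 5 = -20
Sum = 25 + 15 + 2 + -20
= 22

22


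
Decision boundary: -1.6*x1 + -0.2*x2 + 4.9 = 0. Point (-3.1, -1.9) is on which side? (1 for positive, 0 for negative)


Compute -1.6 * -3.1 + -0.2 * -1.9 + 4.9
= 4.96 + 0.38 + 4.9
= 10.24
Since 10.24 >= 0, the point is on the positive side.

1


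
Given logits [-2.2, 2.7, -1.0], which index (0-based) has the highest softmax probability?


Softmax is a monotonic transformation, so it preserves the argmax.
We need to find the index of the maximum logit.
Index 0: -2.2
Index 1: 2.7
Index 2: -1.0
Maximum logit = 2.7 at index 1

1


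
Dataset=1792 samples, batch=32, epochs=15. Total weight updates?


Iterations per epoch = 1792 / 32 = 56
Total updates = iterations_per_epoch * epochs
= 56 * 15
= 840

840


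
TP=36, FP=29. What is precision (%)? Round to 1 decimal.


Precision = TP / (TP + FP) * 100
= 36 / (36 + 29)
= 36 / 65
= 0.5538
= 55.4%

55.4


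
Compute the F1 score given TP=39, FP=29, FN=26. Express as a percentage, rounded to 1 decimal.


Precision = TP / (TP + FP) = 39 / 68 = 0.5735
Recall = TP / (TP + FN) = 39 / 65 = 0.6
F1 = 2 * P * R / (P + R)
= 2 * 0.5735 * 0.6 / (0.5735 + 0.6)
= 0.6882 / 1.1735
= 0.5865
As percentage: 58.6%

58.6


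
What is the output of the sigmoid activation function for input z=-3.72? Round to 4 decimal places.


sigmoid(z) = 1 / (1 + exp(-z))
exp(-(-3.72)) = exp(3.72) = 41.2644
1 + 41.2644 = 42.2644
1 / 42.2644 = 0.0237

0.0237


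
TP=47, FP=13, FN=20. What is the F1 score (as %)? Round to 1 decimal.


Precision = TP / (TP + FP) = 47 / 60 = 0.7833
Recall = TP / (TP + FN) = 47 / 67 = 0.7015
F1 = 2 * P * R / (P + R)
= 2 * 0.7833 * 0.7015 / (0.7833 + 0.7015)
= 1.099 / 1.4848
= 0.7402
As percentage: 74.0%

74.0


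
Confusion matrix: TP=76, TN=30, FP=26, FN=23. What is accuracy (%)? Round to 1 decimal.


Accuracy = (TP + TN) / (TP + TN + FP + FN) * 100
= (76 + 30) / (76 + 30 + 26 + 23)
= 106 / 155
= 0.6839
= 68.4%

68.4


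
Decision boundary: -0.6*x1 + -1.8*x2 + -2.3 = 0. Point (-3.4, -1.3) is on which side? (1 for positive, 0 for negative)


Compute -0.6 * -3.4 + -1.8 * -1.3 + -2.3
= 2.04 + 2.34 + -2.3
= 2.08
Since 2.08 >= 0, the point is on the positive side.

1


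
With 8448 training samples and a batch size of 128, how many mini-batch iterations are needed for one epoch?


Iterations per epoch = dataset_size / batch_size
= 8448 / 128
= 66

66


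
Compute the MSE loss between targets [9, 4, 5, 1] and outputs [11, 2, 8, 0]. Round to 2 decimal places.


Differences: [-2, 2, -3, 1]
Squared errors: [4, 4, 9, 1]
Sum of squared errors = 18
MSE = 18 / 4 = 4.50

4.50


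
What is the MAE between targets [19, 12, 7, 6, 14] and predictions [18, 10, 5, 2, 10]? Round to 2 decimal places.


Absolute errors: [1, 2, 2, 4, 4]
Sum of absolute errors = 13
MAE = 13 / 5 = 2.60

2.60


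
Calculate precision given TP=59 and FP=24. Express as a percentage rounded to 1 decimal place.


Precision = TP / (TP + FP) * 100
= 59 / (59 + 24)
= 59 / 83
= 0.7108
= 71.1%

71.1


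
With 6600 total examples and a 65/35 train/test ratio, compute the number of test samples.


Train samples = 6600 * 65% = 4290
Test samples = 6600 - 4290
= 2310

2310


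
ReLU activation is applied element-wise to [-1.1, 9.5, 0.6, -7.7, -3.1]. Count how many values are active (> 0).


ReLU(x) = max(0, x) for each element:
ReLU(-1.1) = 0
ReLU(9.5) = 9.5
ReLU(0.6) = 0.6
ReLU(-7.7) = 0
ReLU(-3.1) = 0
Active neurons (>0): 2

2


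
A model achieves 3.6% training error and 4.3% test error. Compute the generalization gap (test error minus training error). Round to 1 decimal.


Generalization gap = test_error - train_error
= 4.3 - 3.6
= 0.7%
A small gap suggests good generalization.

0.7


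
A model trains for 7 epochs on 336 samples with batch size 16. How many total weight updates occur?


Iterations per epoch = 336 / 16 = 21
Total updates = iterations_per_epoch * epochs
= 21 * 7
= 147

147


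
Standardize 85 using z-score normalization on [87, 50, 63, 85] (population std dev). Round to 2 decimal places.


Mean = (87 + 50 + 63 + 85) / 4 = 71.25
Variance = sum((x_i - mean)^2) / n = 239.1875
Std = sqrt(239.1875) = 15.4657
Z = (x - mean) / std
= (85 - 71.25) / 15.4657
= 13.75 / 15.4657
= 0.89

0.89


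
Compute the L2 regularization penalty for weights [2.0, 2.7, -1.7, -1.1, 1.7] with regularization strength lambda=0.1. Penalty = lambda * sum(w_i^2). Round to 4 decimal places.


Squaring each weight:
2.0^2 = 4.0
2.7^2 = 7.29
(-1.7)^2 = 2.89
(-1.1)^2 = 1.21
1.7^2 = 2.89
Sum of squares = 18.28
Penalty = 0.1 * 18.28 = 1.8280

1.8280


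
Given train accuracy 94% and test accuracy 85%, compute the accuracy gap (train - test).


Gap = train_accuracy - test_accuracy
= 94 - 85
= 9%
This moderate gap may indicate mild overfitting.

9


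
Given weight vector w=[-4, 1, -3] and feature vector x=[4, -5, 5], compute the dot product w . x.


Element-wise products:
-4 * 4 = -16
1 * -5 = -5
-3 * 5 = -15
Sum = -16 + -5 + -15
= -36

-36


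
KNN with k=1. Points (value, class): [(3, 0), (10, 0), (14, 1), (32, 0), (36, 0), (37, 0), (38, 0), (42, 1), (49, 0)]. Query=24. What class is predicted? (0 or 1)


Distances from query 24:
Point 32 (class 0): distance = 8
K=1 nearest neighbors: classes = [0]
Votes for class 1: 0 / 1
Majority vote => class 0

0


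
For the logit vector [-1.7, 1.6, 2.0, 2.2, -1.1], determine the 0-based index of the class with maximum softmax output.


Softmax is a monotonic transformation, so it preserves the argmax.
We need to find the index of the maximum logit.
Index 0: -1.7
Index 1: 1.6
Index 2: 2.0
Index 3: 2.2
Index 4: -1.1
Maximum logit = 2.2 at index 3

3


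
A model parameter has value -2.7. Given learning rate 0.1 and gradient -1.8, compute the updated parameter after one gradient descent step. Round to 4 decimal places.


w_new = w_old - lr * gradient
= -2.7 - 0.1 * -1.8
= -2.7 - (-0.18)
= -2.5200

-2.5200


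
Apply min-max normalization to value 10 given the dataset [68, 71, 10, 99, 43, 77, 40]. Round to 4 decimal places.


Min = 10, Max = 99
Range = 99 - 10 = 89
Scaled = (x - min) / (max - min)
= (10 - 10) / 89
= 0 / 89
= 0.0000

0.0000


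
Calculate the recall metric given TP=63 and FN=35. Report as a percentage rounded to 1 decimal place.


Recall = TP / (TP + FN) * 100
= 63 / (63 + 35)
= 63 / 98
= 0.6429
= 64.3%

64.3


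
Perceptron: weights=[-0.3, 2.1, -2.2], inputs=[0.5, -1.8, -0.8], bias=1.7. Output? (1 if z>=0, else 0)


z = w . x + b
= -0.3*0.5 + 2.1*-1.8 + -2.2*-0.8 + 1.7
= -0.15 + -3.78 + 1.76 + 1.7
= -2.17 + 1.7
= -0.47
Since z = -0.47 < 0, output = 0

0


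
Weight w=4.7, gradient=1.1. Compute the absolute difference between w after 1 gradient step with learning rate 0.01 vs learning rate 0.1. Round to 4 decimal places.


With lr=0.01: w_new = 4.7 - 0.01 * 1.1 = 4.689
With lr=0.1: w_new = 4.7 - 0.1 * 1.1 = 4.59
Absolute difference = |4.689 - 4.59|
= 0.0990

0.0990


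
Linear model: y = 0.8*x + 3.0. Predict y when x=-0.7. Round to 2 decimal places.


y = 0.8 * -0.7 + (3.0)
= -0.56 + (3.0)
= 2.44

2.44


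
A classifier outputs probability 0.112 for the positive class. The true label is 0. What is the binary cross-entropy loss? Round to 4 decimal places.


For y=0: Loss = -log(1-p)
= -log(1 - 0.112)
= -log(0.888)
= -(-0.1188)
= 0.1188

0.1188


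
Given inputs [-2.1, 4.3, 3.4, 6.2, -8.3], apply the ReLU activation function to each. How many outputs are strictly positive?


ReLU(x) = max(0, x) for each element:
ReLU(-2.1) = 0
ReLU(4.3) = 4.3
ReLU(3.4) = 3.4
ReLU(6.2) = 6.2
ReLU(-8.3) = 0
Active neurons (>0): 3

3


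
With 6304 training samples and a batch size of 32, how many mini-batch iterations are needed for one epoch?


Iterations per epoch = dataset_size / batch_size
= 6304 / 32
= 197

197


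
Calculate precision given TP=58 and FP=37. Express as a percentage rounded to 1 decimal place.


Precision = TP / (TP + FP) * 100
= 58 / (58 + 37)
= 58 / 95
= 0.6105
= 61.1%

61.1


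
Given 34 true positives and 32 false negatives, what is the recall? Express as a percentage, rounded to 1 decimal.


Recall = TP / (TP + FN) * 100
= 34 / (34 + 32)
= 34 / 66
= 0.5152
= 51.5%

51.5


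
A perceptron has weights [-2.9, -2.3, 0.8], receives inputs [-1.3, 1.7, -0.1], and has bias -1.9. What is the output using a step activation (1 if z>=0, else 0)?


z = w . x + b
= -2.9*-1.3 + -2.3*1.7 + 0.8*-0.1 + -1.9
= 3.77 + -3.91 + -0.08 + -1.9
= -0.22 + -1.9
= -2.12
Since z = -2.12 < 0, output = 0

0


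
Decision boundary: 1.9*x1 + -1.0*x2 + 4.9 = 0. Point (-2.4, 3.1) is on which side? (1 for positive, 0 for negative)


Compute 1.9 * -2.4 + -1.0 * 3.1 + 4.9
= -4.56 + -3.1 + 4.9
= -2.76
Since -2.76 < 0, the point is on the negative side.

0


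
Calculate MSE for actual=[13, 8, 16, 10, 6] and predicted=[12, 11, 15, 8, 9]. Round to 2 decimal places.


Differences: [1, -3, 1, 2, -3]
Squared errors: [1, 9, 1, 4, 9]
Sum of squared errors = 24
MSE = 24 / 5 = 4.80

4.80


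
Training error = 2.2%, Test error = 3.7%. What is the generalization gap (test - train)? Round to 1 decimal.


Generalization gap = test_error - train_error
= 3.7 - 2.2
= 1.5%
A small gap suggests good generalization.

1.5


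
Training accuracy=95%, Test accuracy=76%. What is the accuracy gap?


Gap = train_accuracy - test_accuracy
= 95 - 76
= 19%
This gap suggests the model is overfitting.

19


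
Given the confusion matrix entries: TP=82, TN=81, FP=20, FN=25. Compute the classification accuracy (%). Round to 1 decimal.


Accuracy = (TP + TN) / (TP + TN + FP + FN) * 100
= (82 + 81) / (82 + 81 + 20 + 25)
= 163 / 208
= 0.7837
= 78.4%

78.4


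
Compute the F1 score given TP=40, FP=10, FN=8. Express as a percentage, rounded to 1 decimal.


Precision = TP / (TP + FP) = 40 / 50 = 0.8
Recall = TP / (TP + FN) = 40 / 48 = 0.8333
F1 = 2 * P * R / (P + R)
= 2 * 0.8 * 0.8333 / (0.8 + 0.8333)
= 1.3333 / 1.6333
= 0.8163
As percentage: 81.6%

81.6


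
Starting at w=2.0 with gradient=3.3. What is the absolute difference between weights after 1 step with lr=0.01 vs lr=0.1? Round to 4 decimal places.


With lr=0.01: w_new = 2.0 - 0.01 * 3.3 = 1.967
With lr=0.1: w_new = 2.0 - 0.1 * 3.3 = 1.67
Absolute difference = |1.967 - 1.67|
= 0.2970

0.2970


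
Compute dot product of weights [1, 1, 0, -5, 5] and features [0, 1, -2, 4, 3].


Element-wise products:
1 * 0 = 0
1 * 1 = 1
0 * -2 = 0
-5 * 4 = -20
5 * 3 = 15
Sum = 0 + 1 + 0 + -20 + 15
= -4

-4


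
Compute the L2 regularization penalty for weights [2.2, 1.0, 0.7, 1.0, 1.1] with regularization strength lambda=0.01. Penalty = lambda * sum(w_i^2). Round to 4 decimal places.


Squaring each weight:
2.2^2 = 4.84
1.0^2 = 1.0
0.7^2 = 0.49
1.0^2 = 1.0
1.1^2 = 1.21
Sum of squares = 8.54
Penalty = 0.01 * 8.54 = 0.0854

0.0854


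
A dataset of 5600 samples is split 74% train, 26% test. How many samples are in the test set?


Train samples = 5600 * 74% = 4144
Test samples = 5600 - 4144
= 1456

1456


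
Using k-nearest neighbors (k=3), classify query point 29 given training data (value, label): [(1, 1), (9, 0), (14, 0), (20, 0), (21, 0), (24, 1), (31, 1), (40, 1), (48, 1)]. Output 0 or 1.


Distances from query 29:
Point 31 (class 1): distance = 2
Point 24 (class 1): distance = 5
Point 21 (class 0): distance = 8
K=3 nearest neighbors: classes = [1, 1, 0]
Votes for class 1: 2 / 3
Majority vote => class 1

1


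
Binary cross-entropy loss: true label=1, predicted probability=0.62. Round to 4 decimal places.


For y=1: Loss = -log(p)
= -log(0.62)
= -(-0.478)
= 0.4780

0.4780


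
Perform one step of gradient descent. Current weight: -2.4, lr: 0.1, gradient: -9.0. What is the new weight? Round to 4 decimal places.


w_new = w_old - lr * gradient
= -2.4 - 0.1 * -9.0
= -2.4 - (-0.9)
= -1.5000

-1.5000


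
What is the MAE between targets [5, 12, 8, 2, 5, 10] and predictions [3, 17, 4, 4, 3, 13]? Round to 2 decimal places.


Absolute errors: [2, 5, 4, 2, 2, 3]
Sum of absolute errors = 18
MAE = 18 / 6 = 3.00

3.00


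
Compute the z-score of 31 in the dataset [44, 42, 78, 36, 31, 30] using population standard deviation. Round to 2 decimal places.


Mean = (44 + 42 + 78 + 36 + 31 + 30) / 6 = 43.5
Variance = sum((x_i - mean)^2) / n = 264.5833
Std = sqrt(264.5833) = 16.266
Z = (x - mean) / std
= (31 - 43.5) / 16.266
= -12.5 / 16.266
= -0.77

-0.77


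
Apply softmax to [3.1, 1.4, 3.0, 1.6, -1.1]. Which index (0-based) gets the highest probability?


Softmax is a monotonic transformation, so it preserves the argmax.
We need to find the index of the maximum logit.
Index 0: 3.1
Index 1: 1.4
Index 2: 3.0
Index 3: 1.6
Index 4: -1.1
Maximum logit = 3.1 at index 0

0


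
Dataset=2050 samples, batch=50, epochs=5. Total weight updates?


Iterations per epoch = 2050 / 50 = 41
Total updates = iterations_per_epoch * epochs
= 41 * 5
= 205

205


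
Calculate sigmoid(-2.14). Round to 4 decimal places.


sigmoid(z) = 1 / (1 + exp(-z))
exp(-(-2.14)) = exp(2.14) = 8.4994
1 + 8.4994 = 9.4994
1 / 9.4994 = 0.1053

0.1053


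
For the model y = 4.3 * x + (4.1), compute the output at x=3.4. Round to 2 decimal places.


y = 4.3 * 3.4 + (4.1)
= 14.62 + (4.1)
= 18.72

18.72


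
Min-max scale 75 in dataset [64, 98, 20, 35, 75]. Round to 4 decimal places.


Min = 20, Max = 98
Range = 98 - 20 = 78
Scaled = (x - min) / (max - min)
= (75 - 20) / 78
= 55 / 78
= 0.7051

0.7051


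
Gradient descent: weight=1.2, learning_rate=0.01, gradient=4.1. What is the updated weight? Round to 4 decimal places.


w_new = w_old - lr * gradient
= 1.2 - 0.01 * 4.1
= 1.2 - (0.041)
= 1.1590

1.1590


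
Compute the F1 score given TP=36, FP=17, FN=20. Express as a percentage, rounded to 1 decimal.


Precision = TP / (TP + FP) = 36 / 53 = 0.6792
Recall = TP / (TP + FN) = 36 / 56 = 0.6429
F1 = 2 * P * R / (P + R)
= 2 * 0.6792 * 0.6429 / (0.6792 + 0.6429)
= 0.8733 / 1.3221
= 0.6606
As percentage: 66.1%

66.1


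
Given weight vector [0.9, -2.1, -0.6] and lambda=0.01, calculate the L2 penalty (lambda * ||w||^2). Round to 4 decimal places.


Squaring each weight:
0.9^2 = 0.81
(-2.1)^2 = 4.41
(-0.6)^2 = 0.36
Sum of squares = 5.58
Penalty = 0.01 * 5.58 = 0.0558

0.0558


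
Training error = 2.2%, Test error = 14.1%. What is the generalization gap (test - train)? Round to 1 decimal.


Generalization gap = test_error - train_error
= 14.1 - 2.2
= 11.9%
A large gap suggests overfitting.

11.9


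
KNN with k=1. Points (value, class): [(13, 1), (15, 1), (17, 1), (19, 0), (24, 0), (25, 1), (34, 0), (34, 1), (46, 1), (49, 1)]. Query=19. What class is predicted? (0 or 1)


Distances from query 19:
Point 19 (class 0): distance = 0
K=1 nearest neighbors: classes = [0]
Votes for class 1: 0 / 1
Majority vote => class 0

0


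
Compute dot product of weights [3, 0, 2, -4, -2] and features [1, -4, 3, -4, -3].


Element-wise products:
3 * 1 = 3
0 * -4 = 0
2 * 3 = 6
-4 * -4 = 16
-2 * -3 = 6
Sum = 3 + 0 + 6 + 16 + 6
= 31

31


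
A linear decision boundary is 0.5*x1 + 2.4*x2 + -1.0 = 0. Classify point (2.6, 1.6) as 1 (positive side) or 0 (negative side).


Compute 0.5 * 2.6 + 2.4 * 1.6 + -1.0
= 1.3 + 3.84 + -1.0
= 4.14
Since 4.14 >= 0, the point is on the positive side.

1


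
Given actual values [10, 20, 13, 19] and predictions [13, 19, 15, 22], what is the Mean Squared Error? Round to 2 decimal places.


Differences: [-3, 1, -2, -3]
Squared errors: [9, 1, 4, 9]
Sum of squared errors = 23
MSE = 23 / 4 = 5.75

5.75


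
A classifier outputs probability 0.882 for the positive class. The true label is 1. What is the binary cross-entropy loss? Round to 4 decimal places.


For y=1: Loss = -log(p)
= -log(0.882)
= -(-0.1256)
= 0.1256

0.1256


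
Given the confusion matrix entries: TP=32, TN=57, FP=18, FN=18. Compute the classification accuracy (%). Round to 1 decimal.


Accuracy = (TP + TN) / (TP + TN + FP + FN) * 100
= (32 + 57) / (32 + 57 + 18 + 18)
= 89 / 125
= 0.712
= 71.2%

71.2
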